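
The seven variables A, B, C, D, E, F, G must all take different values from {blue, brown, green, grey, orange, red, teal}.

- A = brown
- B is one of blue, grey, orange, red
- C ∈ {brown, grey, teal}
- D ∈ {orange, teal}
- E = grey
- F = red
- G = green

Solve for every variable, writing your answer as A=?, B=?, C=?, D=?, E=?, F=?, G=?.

A's domain is down to {brown}, so A = brown. So C can't be brown.
That leaves E = grey. Eliminate grey elsewhere: B, C.
F has just one choice, so F = red. So B can't be red.
G must be green (only option left).
C must be teal (only option left). Strike teal from D.
D's domain is down to {orange}, so D = orange. Strike orange from B.
B's domain is down to {blue}, so B = blue.

A=brown, B=blue, C=teal, D=orange, E=grey, F=red, G=green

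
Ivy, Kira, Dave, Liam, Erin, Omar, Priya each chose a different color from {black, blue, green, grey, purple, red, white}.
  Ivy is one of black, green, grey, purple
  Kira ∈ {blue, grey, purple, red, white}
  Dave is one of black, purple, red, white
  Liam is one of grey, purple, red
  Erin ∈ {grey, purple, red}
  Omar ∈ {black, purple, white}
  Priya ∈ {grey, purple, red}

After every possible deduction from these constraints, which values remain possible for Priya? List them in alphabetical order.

Among the 7 variables, blue fits only Kira (and all 7 values in {black, blue, green, grey, purple, red, white} must be used), so Kira = blue.
The 6 still-open variables draw from only 6 values {black, green, grey, purple, red, white}, so each is used; only Ivy can be green, hence Ivy = green.
Liam, Erin, Priya between them cover only {grey, purple, red} — a naked triple. Remove those values from Dave, Omar.
No further eliminations apply; Priya can still be any of grey, purple, red.

grey, purple, red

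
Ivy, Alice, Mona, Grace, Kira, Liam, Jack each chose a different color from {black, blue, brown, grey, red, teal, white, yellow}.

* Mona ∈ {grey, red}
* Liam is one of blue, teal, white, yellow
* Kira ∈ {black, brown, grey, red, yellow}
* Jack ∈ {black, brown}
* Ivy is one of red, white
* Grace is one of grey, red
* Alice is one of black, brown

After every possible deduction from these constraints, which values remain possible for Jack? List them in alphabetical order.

Alice and Jack between them cover only {black, brown} — a naked pair. Remove those values from Kira.
Mona and Grace share exactly the 2 values {grey, red}; by pigeonhole those values go to them, so strike grey, red from Ivy, Kira.
Ivy must be white (only option left). Remove white from Liam.
Kira's domain is down to {yellow}, so Kira = yellow. Strike yellow from Liam.
No further eliminations apply; Jack can still be any of black, brown.

black, brown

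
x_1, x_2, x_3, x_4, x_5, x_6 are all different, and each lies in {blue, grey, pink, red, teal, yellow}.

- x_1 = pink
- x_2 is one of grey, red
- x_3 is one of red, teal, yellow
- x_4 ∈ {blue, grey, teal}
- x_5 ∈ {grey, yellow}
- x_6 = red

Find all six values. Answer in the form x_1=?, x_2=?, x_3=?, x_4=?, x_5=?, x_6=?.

x_1 must be pink (only option left).
x_6 has just one choice, so x_6 = red. Strike red from x_2, x_3.
That leaves x_2 = grey. So x_4, x_5 can't be grey.
x_5 has just one choice, so x_5 = yellow. Strike yellow from x_3.
x_3 has just one choice, so x_3 = teal. Remove teal from x_4.
That leaves x_4 = blue.

x_1=pink, x_2=grey, x_3=teal, x_4=blue, x_5=yellow, x_6=red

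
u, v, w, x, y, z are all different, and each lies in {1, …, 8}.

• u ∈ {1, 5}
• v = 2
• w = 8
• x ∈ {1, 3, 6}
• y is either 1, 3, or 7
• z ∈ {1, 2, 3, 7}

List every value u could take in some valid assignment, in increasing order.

v must be 2 (only option left). Remove 2 from z.
w must be 8 (only option left).
No further eliminations apply; u can still be any of 1, 5.

1, 5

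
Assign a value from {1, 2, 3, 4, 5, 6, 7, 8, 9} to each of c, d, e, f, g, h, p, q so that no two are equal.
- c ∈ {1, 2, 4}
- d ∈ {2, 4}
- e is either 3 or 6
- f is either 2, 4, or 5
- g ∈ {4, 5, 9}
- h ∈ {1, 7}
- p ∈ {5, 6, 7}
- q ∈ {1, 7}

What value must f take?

5

The 8 variables together cover exactly {1, 2, 3, 4, 5, 6, 7, 9} — 8 values for 8 variables — and 3 appears only in e's list, so e = 3.
The 7 still-open variables draw from only 7 values {1, 2, 4, 5, 6, 7, 9}, so each is used; only p can be 6, hence p = 6.
The 6 still-open variables draw from only 6 values {1, 2, 4, 5, 7, 9}, so each is used; only g can be 9, hence g = 9.
Among the 5 still-open variables, 5 fits only f (and all 5 values in {1, 2, 4, 5, 7} must be used), so f = 5.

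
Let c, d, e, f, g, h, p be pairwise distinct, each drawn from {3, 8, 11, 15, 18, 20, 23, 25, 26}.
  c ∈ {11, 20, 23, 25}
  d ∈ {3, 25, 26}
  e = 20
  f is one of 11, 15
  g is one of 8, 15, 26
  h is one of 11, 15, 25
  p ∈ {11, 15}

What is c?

e's domain is down to {20}, so e = 20. Eliminate 20 elsewhere: c.
The 2 variables f and p are confined to {11, 15}, which locks those values in; drop them from c, g, h.
h must be 25 (only option left). Eliminate 25 elsewhere: c, d.
So c = 23.

23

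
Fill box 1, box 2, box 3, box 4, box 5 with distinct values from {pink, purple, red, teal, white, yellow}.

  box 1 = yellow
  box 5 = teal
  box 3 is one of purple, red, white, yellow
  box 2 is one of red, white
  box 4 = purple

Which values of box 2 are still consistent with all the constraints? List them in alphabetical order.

box 1 has just one choice, so box 1 = yellow. So box 3 can't be yellow.
That leaves box 4 = purple. Eliminate purple elsewhere: box 3.
box 5 has just one choice, so box 5 = teal.
No further eliminations apply; box 2 can still be any of red, white.

red, white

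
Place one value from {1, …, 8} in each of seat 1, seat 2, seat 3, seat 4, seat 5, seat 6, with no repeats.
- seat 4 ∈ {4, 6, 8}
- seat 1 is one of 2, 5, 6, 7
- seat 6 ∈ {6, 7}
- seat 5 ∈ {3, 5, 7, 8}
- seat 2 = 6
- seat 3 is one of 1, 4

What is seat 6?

7

seat 2 has just one choice, so seat 2 = 6. So seat 1, seat 4, seat 6 can't be 6.
So seat 6 = 7.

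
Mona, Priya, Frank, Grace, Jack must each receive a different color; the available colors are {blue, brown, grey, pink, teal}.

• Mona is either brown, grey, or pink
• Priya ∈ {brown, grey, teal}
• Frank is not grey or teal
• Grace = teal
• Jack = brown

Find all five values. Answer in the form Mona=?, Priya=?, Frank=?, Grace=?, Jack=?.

Grace must be teal (only option left). Eliminate teal elsewhere: Priya.
That leaves Jack = brown. Strike brown from Mona, Priya, Frank.
That leaves Priya = grey. Remove grey from Mona.
Mona's domain is down to {pink}, so Mona = pink. Eliminate pink elsewhere: Frank.
Frank has just one choice, so Frank = blue.

Mona=pink, Priya=grey, Frank=blue, Grace=teal, Jack=brown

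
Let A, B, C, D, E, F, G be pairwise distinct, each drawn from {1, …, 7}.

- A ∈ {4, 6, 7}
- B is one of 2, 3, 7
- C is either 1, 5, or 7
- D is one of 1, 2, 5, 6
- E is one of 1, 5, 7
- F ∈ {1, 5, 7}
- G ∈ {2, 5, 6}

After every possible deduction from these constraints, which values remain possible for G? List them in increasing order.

2, 6

The 7 variables together cover exactly {1, 2, 3, 4, 5, 6, 7} — 7 values for 7 variables — and 3 appears only in B's list, so B = 3.
Among the 6 still-open variables, 4 fits only A (and all 6 values in {1, 2, 4, 5, 6, 7} must be used), so A = 4.
The 3 variables C, E, F are confined to {1, 5, 7}, which locks those values in; drop them from D, G.
No further eliminations apply; G can still be any of 2, 6.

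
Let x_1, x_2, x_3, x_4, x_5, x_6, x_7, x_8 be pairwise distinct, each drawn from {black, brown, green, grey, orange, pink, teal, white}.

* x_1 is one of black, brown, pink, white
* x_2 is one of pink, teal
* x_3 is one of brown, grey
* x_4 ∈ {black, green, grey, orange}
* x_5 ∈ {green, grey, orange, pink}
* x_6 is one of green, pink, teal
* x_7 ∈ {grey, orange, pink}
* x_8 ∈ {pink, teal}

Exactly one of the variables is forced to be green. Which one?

The 8 variables draw from only 8 values {black, brown, green, grey, orange, pink, teal, white}, so each is used; only x_1 can be white, hence x_1 = white.
Among the 7 still-open variables, black fits only x_4 (and all 7 values in {black, brown, green, grey, orange, pink, teal} must be used), so x_4 = black.
The 6 still-open variables draw from only 6 values {brown, green, grey, orange, pink, teal}, so each is used; only x_3 can be brown, hence x_3 = brown.
x_2 and x_8 share exactly the 2 values {pink, teal}; by pigeonhole those values go to them, so strike pink, teal from x_5, x_6, x_7.
So green goes to x_6.

x_6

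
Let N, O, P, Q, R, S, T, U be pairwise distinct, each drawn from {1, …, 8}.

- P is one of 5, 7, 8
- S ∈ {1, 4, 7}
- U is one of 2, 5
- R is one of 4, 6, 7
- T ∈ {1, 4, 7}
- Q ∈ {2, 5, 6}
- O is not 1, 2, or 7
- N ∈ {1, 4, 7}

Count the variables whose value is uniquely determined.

The 8 variables draw from only 8 values {1, 2, 3, 4, 5, 6, 7, 8}, so each is used; only O can be 3, hence O = 3.
The 7 still-open variables draw from only 7 values {1, 2, 4, 5, 6, 7, 8}, so each is used; only P can be 8, hence P = 8.
N, S, T share exactly the 3 values {1, 4, 7}; by pigeonhole those values go to them, so strike 1, 4, 7 from R.
R has just one choice, so R = 6. Strike 6 from Q.
Determined: O=3, P=8, R=6. The other variables each still have more than one consistent value. That makes 3.

3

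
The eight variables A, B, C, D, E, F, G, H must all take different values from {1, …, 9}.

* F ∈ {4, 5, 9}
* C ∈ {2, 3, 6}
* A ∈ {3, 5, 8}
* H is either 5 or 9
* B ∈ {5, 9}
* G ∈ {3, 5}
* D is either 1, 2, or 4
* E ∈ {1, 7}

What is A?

The 2 variables B and H are confined to {5, 9}, which locks those values in; drop them from A, F, G.
F has just one choice, so F = 4. Remove 4 from D.
That leaves G = 3. Strike 3 from A, C.
So A = 8.

8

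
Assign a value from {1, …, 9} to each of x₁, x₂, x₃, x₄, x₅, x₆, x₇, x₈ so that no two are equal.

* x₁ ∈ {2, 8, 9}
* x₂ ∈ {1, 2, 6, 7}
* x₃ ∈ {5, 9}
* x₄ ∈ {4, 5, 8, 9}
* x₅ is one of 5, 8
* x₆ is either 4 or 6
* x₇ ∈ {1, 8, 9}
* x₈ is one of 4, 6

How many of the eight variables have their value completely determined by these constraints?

3

The 8 variables draw from only 8 values {1, 2, 4, 5, 6, 7, 8, 9}, so each is used; only x₂ can be 7, hence x₂ = 7.
The 7 still-open variables together cover exactly {1, 2, 4, 5, 6, 8, 9} — 7 values for 7 variables — and 1 appears only in x₇'s list, so x₇ = 1.
The 6 still-open variables together cover exactly {2, 4, 5, 6, 8, 9} — 6 values for 6 variables — and 2 appears only in x₁'s list, so x₁ = 2.
x₆ and x₈ between them cover only {4, 6} — a naked pair. Remove those values from x₄.
Determined: x₁=2, x₂=7, x₇=1. The other variables each still have more than one consistent value. That makes 3.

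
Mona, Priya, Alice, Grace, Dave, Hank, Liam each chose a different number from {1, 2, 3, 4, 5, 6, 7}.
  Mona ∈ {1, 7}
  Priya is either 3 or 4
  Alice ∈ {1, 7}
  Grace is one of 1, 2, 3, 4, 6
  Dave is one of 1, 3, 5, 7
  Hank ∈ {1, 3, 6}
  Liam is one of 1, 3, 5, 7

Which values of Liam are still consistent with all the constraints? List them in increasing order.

3, 5

Among the 7 variables, 2 fits only Grace (and all 7 values in {1, 2, 3, 4, 5, 6, 7} must be used), so Grace = 2.
The 6 still-open variables together cover exactly {1, 3, 4, 5, 6, 7} — 6 values for 6 variables — and 4 appears only in Priya's list, so Priya = 4.
The 5 still-open variables together cover exactly {1, 3, 5, 6, 7} — 5 values for 5 variables — and 6 appears only in Hank's list, so Hank = 6.
Mona and Alice share exactly the 2 values {1, 7}; by pigeonhole those values go to them, so strike 1, 7 from Dave, Liam.
No further eliminations apply; Liam can still be any of 3, 5.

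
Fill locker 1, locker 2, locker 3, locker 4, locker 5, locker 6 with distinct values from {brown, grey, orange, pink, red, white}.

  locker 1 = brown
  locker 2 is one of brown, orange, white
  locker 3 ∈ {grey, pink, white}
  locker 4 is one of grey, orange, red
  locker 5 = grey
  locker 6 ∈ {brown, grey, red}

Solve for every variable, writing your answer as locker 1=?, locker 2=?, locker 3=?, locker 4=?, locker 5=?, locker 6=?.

locker 1 has just one choice, so locker 1 = brown. Strike brown from locker 2, locker 6.
locker 5 has just one choice, so locker 5 = grey. Strike grey from locker 3, locker 4, locker 6.
locker 6 has just one choice, so locker 6 = red. Strike red from locker 4.
locker 4's domain is down to {orange}, so locker 4 = orange. Eliminate orange elsewhere: locker 2.
That leaves locker 2 = white. So locker 3 can't be white.
locker 3 must be pink (only option left).

locker 1=brown, locker 2=white, locker 3=pink, locker 4=orange, locker 5=grey, locker 6=red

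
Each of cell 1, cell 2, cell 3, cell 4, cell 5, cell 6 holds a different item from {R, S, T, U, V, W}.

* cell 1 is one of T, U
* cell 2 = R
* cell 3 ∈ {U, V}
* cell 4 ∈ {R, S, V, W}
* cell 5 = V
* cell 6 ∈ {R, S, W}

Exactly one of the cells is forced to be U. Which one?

cell 2 has just one choice, so cell 2 = R. Strike R from cell 4, cell 6.
cell 5 has just one choice, so cell 5 = V. Eliminate V elsewhere: cell 3, cell 4.
So U goes to cell 3.

cell 3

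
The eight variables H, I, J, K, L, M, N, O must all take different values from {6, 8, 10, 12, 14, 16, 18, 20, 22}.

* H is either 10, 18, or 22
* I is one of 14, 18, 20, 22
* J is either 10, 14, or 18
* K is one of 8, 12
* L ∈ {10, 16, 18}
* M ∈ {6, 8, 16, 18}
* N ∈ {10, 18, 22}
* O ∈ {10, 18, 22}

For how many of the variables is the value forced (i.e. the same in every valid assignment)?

3

H, N, O between them cover only {10, 18, 22} — a naked triple. Remove those values from I, J, L, M.
J must be 14 (only option left). Eliminate 14 elsewhere: I.
L must be 16 (only option left). Eliminate 16 elsewhere: M.
I's domain is down to {20}, so I = 20.
Determined: I=20, J=14, L=16. The other variables each still have more than one consistent value. That makes 3.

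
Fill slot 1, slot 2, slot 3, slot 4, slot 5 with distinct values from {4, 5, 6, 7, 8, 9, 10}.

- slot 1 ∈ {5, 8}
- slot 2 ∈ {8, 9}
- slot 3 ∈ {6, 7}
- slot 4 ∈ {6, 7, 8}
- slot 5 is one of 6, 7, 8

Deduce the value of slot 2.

The 5 variables together cover exactly {5, 6, 7, 8, 9} — 5 values for 5 variables — and 5 appears only in slot 1's list, so slot 1 = 5.
The 4 still-open variables together cover exactly {6, 7, 8, 9} — 4 values for 4 variables — and 9 appears only in slot 2's list, so slot 2 = 9.

9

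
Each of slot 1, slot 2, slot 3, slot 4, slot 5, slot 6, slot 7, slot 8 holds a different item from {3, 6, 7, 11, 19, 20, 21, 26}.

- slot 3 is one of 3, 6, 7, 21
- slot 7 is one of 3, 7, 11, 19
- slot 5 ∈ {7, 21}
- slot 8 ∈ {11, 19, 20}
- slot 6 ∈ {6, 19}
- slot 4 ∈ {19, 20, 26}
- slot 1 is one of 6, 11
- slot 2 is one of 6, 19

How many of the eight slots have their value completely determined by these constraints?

3

Among the 8 variables, 26 fits only slot 4 (and all 8 values in {3, 6, 7, 11, 19, 20, 21, 26} must be used), so slot 4 = 26.
The 7 still-open variables draw from only 7 values {3, 6, 7, 11, 19, 20, 21}, so each is used; only slot 8 can be 20, hence slot 8 = 20.
slot 2 and slot 6 between them cover only {6, 19} — a naked pair. Remove those values from slot 1, slot 3, slot 7.
slot 1's domain is down to {11}, so slot 1 = 11. Strike 11 from slot 7.
Determined: slot 1=11, slot 4=26, slot 8=20. The other slots each still have more than one consistent value. That makes 3.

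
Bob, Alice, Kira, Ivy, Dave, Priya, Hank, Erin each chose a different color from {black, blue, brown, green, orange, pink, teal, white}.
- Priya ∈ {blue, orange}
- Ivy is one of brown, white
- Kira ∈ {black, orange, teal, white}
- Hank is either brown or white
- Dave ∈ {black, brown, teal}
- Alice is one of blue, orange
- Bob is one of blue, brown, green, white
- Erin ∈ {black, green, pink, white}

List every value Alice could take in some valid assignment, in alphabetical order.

Among the 8 variables, pink fits only Erin (and all 8 values in {black, blue, brown, green, orange, pink, teal, white} must be used), so Erin = pink.
Among the 7 still-open variables, green fits only Bob (and all 7 values in {black, blue, brown, green, orange, teal, white} must be used), so Bob = green.
Alice and Priya share exactly the 2 values {blue, orange}; by pigeonhole those values go to them, so strike blue, orange from Kira.
Ivy and Hank between them cover only {brown, white} — a naked pair. Remove those values from Kira, Dave.
No further eliminations apply; Alice can still be any of blue, orange.

blue, orange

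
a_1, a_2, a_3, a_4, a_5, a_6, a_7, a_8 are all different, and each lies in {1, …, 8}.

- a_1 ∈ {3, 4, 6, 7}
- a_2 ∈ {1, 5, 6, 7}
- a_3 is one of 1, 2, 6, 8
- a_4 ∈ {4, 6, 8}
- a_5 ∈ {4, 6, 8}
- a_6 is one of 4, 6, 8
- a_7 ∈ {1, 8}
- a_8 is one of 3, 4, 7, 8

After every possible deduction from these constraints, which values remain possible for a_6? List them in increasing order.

The 8 variables draw from only 8 values {1, 2, 3, 4, 5, 6, 7, 8}, so each is used; only a_3 can be 2, hence a_3 = 2.
The 7 still-open variables together cover exactly {1, 3, 4, 5, 6, 7, 8} — 7 values for 7 variables — and 5 appears only in a_2's list, so a_2 = 5.
The 6 still-open variables draw from only 6 values {1, 3, 4, 6, 7, 8}, so each is used; only a_7 can be 1, hence a_7 = 1.
a_4, a_5, a_6 share exactly the 3 values {4, 6, 8}; by pigeonhole those values go to them, so strike 4, 6, 8 from a_1, a_8.
No further eliminations apply; a_6 can still be any of 4, 6, 8.

4, 6, 8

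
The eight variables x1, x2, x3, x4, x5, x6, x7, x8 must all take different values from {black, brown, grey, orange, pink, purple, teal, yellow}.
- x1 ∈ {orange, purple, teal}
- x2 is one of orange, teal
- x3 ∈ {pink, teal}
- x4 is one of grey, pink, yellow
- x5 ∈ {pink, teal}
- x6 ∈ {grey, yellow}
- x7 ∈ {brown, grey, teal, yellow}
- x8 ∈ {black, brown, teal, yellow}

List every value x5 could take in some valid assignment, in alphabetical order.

Among the 8 variables, black fits only x8 (and all 8 values in {black, brown, grey, orange, pink, purple, teal, yellow} must be used), so x8 = black.
The 7 still-open variables together cover exactly {brown, grey, orange, pink, purple, teal, yellow} — 7 values for 7 variables — and brown appears only in x7's list, so x7 = brown.
The 6 still-open variables draw from only 6 values {grey, orange, pink, purple, teal, yellow}, so each is used; only x1 can be purple, hence x1 = purple.
The 5 still-open variables together cover exactly {grey, orange, pink, teal, yellow} — 5 values for 5 variables — and orange appears only in x2's list, so x2 = orange.
x3 and x5 share exactly the 2 values {pink, teal}; by pigeonhole those values go to them, so strike pink, teal from x4.
No further eliminations apply; x5 can still be any of pink, teal.

pink, teal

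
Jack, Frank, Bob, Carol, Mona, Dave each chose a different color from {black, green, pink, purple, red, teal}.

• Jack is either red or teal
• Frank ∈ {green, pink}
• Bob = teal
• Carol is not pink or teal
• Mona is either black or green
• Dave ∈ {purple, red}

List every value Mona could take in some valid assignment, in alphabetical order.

Bob's domain is down to {teal}, so Bob = teal. Remove teal from Jack.
That leaves Jack = red. Strike red from Carol, Dave.
Dave must be purple (only option left). Strike purple from Carol.
The 3 still-open variables draw from only 3 values {black, green, pink}, so each is used; only Frank can be pink, hence Frank = pink.
No further eliminations apply; Mona can still be any of black, green.

black, green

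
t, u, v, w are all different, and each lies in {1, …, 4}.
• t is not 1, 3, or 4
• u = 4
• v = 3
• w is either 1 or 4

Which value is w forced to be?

t must be 2 (only option left).
u's domain is down to {4}, so u = 4. So w can't be 4.
So w = 1.

1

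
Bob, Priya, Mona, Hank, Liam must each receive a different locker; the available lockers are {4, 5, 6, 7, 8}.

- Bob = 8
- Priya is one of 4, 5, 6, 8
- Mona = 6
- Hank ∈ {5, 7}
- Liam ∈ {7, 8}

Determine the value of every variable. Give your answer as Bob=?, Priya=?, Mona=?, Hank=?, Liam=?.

Bob=8, Priya=4, Mona=6, Hank=5, Liam=7

Bob has just one choice, so Bob = 8. Strike 8 from Priya, Liam.
Mona has just one choice, so Mona = 6. Eliminate 6 elsewhere: Priya.
Liam has just one choice, so Liam = 7. So Hank can't be 7.
Hank must be 5 (only option left). Eliminate 5 elsewhere: Priya.
That leaves Priya = 4.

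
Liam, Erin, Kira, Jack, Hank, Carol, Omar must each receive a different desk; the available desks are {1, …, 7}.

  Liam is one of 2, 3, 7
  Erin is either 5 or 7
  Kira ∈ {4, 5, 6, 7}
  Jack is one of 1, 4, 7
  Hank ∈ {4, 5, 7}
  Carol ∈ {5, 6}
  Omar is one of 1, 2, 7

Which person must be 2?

Omar

The 7 variables draw from only 7 values {1, 2, 3, 4, 5, 6, 7}, so each is used; only Liam can be 3, hence Liam = 3.
The 6 still-open variables together cover exactly {1, 2, 4, 5, 6, 7} — 6 values for 6 variables — and 2 appears only in Omar's list, so Omar = 2.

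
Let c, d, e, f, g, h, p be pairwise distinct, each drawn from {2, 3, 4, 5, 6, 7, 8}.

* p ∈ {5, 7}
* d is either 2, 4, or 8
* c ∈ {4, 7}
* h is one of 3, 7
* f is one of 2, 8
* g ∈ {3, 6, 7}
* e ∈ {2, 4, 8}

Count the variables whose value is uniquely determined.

4

The 7 variables draw from only 7 values {2, 3, 4, 5, 6, 7, 8}, so each is used; only p can be 5, hence p = 5.
The 6 still-open variables together cover exactly {2, 3, 4, 6, 7, 8} — 6 values for 6 variables — and 6 appears only in g's list, so g = 6.
Among the 5 still-open variables, 3 fits only h (and all 5 values in {2, 3, 4, 7, 8} must be used), so h = 3.
Among the 4 still-open variables, 7 fits only c (and all 4 values in {2, 4, 7, 8} must be used), so c = 7.
Determined: c=7, g=6, h=3, p=5. The other variables each still have more than one consistent value. That makes 4.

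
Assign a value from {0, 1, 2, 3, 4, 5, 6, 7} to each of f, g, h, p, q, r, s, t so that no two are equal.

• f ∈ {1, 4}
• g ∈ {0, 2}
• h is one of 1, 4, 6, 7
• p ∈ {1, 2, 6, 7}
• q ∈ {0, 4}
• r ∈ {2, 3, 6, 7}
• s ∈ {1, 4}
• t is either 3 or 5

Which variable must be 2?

The 8 variables together cover exactly {0, 1, 2, 3, 4, 5, 6, 7} — 8 values for 8 variables — and 5 appears only in t's list, so t = 5.
The 7 still-open variables together cover exactly {0, 1, 2, 3, 4, 6, 7} — 7 values for 7 variables — and 3 appears only in r's list, so r = 3.
f and s between them cover only {1, 4} — a naked pair. Remove those values from h, p, q.
q's domain is down to {0}, so q = 0. So g can't be 0.
So 2 goes to g.

g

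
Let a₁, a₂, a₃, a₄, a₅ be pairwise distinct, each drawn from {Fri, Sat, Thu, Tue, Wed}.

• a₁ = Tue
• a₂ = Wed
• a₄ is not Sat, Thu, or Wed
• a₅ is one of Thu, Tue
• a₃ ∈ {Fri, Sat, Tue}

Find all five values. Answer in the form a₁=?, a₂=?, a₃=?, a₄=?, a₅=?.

a₁=Tue, a₂=Wed, a₃=Sat, a₄=Fri, a₅=Thu

a₁ must be Tue (only option left). Eliminate Tue elsewhere: a₃, a₄, a₅.
a₂ must be Wed (only option left).
a₄'s domain is down to {Fri}, so a₄ = Fri. So a₃ can't be Fri.
That leaves a₅ = Thu.
That leaves a₃ = Sat.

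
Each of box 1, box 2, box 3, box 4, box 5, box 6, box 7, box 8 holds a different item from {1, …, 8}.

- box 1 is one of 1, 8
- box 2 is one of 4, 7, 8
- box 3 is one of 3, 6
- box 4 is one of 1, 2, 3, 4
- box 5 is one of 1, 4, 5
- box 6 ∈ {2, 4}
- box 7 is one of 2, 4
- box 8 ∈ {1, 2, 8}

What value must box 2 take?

7

The 8 variables together cover exactly {1, 2, 3, 4, 5, 6, 7, 8} — 8 values for 8 variables — and 5 appears only in box 5's list, so box 5 = 5.
The 7 still-open variables draw from only 7 values {1, 2, 3, 4, 6, 7, 8}, so each is used; only box 3 can be 6, hence box 3 = 6.
The 6 still-open variables draw from only 6 values {1, 2, 3, 4, 7, 8}, so each is used; only box 4 can be 3, hence box 4 = 3.
The 5 still-open variables draw from only 5 values {1, 2, 4, 7, 8}, so each is used; only box 2 can be 7, hence box 2 = 7.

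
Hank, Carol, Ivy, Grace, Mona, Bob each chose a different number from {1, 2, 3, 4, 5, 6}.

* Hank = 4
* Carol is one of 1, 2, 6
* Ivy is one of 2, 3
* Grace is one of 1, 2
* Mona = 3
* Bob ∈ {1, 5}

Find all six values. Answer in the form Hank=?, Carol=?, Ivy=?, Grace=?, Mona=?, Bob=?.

Hank=4, Carol=6, Ivy=2, Grace=1, Mona=3, Bob=5

Hank must be 4 (only option left).
Mona's domain is down to {3}, so Mona = 3. So Ivy can't be 3.
Ivy's domain is down to {2}, so Ivy = 2. So Carol, Grace can't be 2.
Grace has just one choice, so Grace = 1. Eliminate 1 elsewhere: Carol, Bob.
That leaves Bob = 5.
Carol's domain is down to {6}, so Carol = 6.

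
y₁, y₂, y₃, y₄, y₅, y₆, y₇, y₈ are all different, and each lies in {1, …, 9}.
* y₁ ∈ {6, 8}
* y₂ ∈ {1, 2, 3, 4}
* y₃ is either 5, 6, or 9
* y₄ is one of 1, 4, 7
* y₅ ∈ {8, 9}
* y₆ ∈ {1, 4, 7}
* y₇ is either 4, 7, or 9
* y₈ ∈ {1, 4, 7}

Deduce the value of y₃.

y₄, y₆, y₈ share exactly the 3 values {1, 4, 7}; by pigeonhole those values go to them, so strike 1, 4, 7 from y₂, y₇.
y₇'s domain is down to {9}, so y₇ = 9. So y₃, y₅ can't be 9.
y₅'s domain is down to {8}, so y₅ = 8. Remove 8 from y₁.
That leaves y₁ = 6. Strike 6 from y₃.
So y₃ = 5.

5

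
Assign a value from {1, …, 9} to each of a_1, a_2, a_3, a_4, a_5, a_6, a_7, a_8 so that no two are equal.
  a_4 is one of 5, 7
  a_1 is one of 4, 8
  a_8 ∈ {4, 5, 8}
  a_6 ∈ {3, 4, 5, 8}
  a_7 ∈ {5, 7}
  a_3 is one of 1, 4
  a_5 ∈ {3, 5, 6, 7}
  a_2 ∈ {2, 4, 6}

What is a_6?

The 8 variables draw from only 8 values {1, 2, 3, 4, 5, 6, 7, 8}, so each is used; only a_3 can be 1, hence a_3 = 1.
The 7 still-open variables together cover exactly {2, 3, 4, 5, 6, 7, 8} — 7 values for 7 variables — and 2 appears only in a_2's list, so a_2 = 2.
The 6 still-open variables together cover exactly {3, 4, 5, 6, 7, 8} — 6 values for 6 variables — and 6 appears only in a_5's list, so a_5 = 6.
The 5 still-open variables draw from only 5 values {3, 4, 5, 7, 8}, so each is used; only a_6 can be 3, hence a_6 = 3.

3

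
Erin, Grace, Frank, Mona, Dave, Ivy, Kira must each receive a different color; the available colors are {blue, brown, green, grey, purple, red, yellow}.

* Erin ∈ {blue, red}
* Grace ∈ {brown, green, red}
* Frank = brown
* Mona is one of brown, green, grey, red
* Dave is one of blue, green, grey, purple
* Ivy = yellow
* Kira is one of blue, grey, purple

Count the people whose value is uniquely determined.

Frank's domain is down to {brown}, so Frank = brown. Eliminate brown elsewhere: Grace, Mona.
Ivy has just one choice, so Ivy = yellow.
Determined: Frank=brown, Ivy=yellow. The other people each still have more than one consistent value. That makes 2.

2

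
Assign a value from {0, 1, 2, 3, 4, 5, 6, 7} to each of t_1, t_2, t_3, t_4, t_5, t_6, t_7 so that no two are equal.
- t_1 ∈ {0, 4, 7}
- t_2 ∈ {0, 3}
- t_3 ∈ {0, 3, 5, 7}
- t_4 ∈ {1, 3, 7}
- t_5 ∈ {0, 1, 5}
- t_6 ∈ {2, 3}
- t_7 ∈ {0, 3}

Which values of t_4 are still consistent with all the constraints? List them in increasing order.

1, 7

Among the 7 variables, 2 fits only t_6 (and all 7 values in {0, 1, 2, 3, 4, 5, 7} must be used), so t_6 = 2.
Among the 6 still-open variables, 4 fits only t_1 (and all 6 values in {0, 1, 3, 4, 5, 7} must be used), so t_1 = 4.
t_2 and t_7 share exactly the 2 values {0, 3}; by pigeonhole those values go to them, so strike 0, 3 from t_3, t_4, t_5.
No further eliminations apply; t_4 can still be any of 1, 7.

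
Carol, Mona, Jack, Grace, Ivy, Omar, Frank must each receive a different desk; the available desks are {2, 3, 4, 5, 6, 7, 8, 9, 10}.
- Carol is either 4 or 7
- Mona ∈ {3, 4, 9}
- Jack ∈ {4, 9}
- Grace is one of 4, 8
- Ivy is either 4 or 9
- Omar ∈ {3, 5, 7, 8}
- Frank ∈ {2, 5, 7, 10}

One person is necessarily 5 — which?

The 2 variables Jack and Ivy are confined to {4, 9}, which locks those values in; drop them from Carol, Mona, Grace.
Carol must be 7 (only option left). Strike 7 from Omar, Frank.
That leaves Mona = 3. Eliminate 3 elsewhere: Omar.
Grace must be 8 (only option left). So Omar can't be 8.
So 5 goes to Omar.

Omar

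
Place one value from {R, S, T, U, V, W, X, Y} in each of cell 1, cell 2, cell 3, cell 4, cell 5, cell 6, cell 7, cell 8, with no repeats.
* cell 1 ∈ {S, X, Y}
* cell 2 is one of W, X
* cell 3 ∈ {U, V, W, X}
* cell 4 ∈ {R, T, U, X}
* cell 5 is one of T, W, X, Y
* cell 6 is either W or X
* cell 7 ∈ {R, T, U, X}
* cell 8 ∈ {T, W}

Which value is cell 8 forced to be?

The 8 variables together cover exactly {R, S, T, U, V, W, X, Y} — 8 values for 8 variables — and S appears only in cell 1's list, so cell 1 = S.
The 7 still-open variables together cover exactly {R, T, U, V, W, X, Y} — 7 values for 7 variables — and V appears only in cell 3's list, so cell 3 = V.
The 6 still-open variables draw from only 6 values {R, T, U, W, X, Y}, so each is used; only cell 5 can be Y, hence cell 5 = Y.
cell 2 and cell 6 share exactly the 2 values {W, X}; by pigeonhole those values go to them, so strike W, X from cell 4, cell 7, cell 8.
So cell 8 = T.

T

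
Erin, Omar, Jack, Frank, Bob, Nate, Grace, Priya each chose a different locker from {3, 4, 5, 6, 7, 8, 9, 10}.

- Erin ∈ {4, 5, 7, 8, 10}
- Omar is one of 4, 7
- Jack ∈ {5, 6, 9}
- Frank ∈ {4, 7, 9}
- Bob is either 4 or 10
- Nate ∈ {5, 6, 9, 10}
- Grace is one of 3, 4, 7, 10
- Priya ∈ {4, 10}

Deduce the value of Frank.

9

The 8 variables draw from only 8 values {3, 4, 5, 6, 7, 8, 9, 10}, so each is used; only Grace can be 3, hence Grace = 3.
The 7 still-open variables draw from only 7 values {4, 5, 6, 7, 8, 9, 10}, so each is used; only Erin can be 8, hence Erin = 8.
Bob and Priya share exactly the 2 values {4, 10}; by pigeonhole those values go to them, so strike 4, 10 from Omar, Frank, Nate.
That leaves Omar = 7. Strike 7 from Frank.
So Frank = 9.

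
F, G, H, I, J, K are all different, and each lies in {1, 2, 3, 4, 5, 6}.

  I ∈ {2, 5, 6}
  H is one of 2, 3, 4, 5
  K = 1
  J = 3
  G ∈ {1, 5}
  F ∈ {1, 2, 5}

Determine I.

J must be 3 (only option left). Eliminate 3 elsewhere: H.
That leaves K = 1. Remove 1 from F, G.
G's domain is down to {5}, so G = 5. Strike 5 from F, H, I.
F must be 2 (only option left). Remove 2 from H, I.
So I = 6.

6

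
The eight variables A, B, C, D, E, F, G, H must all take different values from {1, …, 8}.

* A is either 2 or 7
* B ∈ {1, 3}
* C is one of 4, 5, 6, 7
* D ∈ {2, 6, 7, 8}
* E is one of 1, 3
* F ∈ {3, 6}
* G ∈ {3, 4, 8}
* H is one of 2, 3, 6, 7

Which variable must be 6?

F

Among the 8 variables, 5 fits only C (and all 8 values in {1, 2, 3, 4, 5, 6, 7, 8} must be used), so C = 5.
Among the 7 still-open variables, 4 fits only G (and all 7 values in {1, 2, 3, 4, 6, 7, 8} must be used), so G = 4.
Among the 6 still-open variables, 8 fits only D (and all 6 values in {1, 2, 3, 6, 7, 8} must be used), so D = 8.
The 2 variables B and E are confined to {1, 3}, which locks those values in; drop them from F, H.
So 6 goes to F.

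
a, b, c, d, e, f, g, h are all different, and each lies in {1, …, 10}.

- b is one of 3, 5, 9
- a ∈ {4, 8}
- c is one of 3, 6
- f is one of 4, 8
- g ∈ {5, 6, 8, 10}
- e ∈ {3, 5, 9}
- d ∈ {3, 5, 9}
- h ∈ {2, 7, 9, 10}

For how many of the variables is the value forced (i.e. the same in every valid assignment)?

The 2 variables a and f are confined to {4, 8}, which locks those values in; drop them from g.
b, d, e share exactly the 3 values {3, 5, 9}; by pigeonhole those values go to them, so strike 3, 5, 9 from c, g, h.
c must be 6 (only option left). Eliminate 6 elsewhere: g.
g's domain is down to {10}, so g = 10. Remove 10 from h.
Determined: c=6, g=10. The other variables each still have more than one consistent value. That makes 2.

2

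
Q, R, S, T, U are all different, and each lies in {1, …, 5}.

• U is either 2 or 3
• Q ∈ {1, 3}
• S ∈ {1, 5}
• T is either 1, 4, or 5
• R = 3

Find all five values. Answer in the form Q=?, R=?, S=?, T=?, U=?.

R's domain is down to {3}, so R = 3. Strike 3 from Q, U.
U has just one choice, so U = 2.
Q's domain is down to {1}, so Q = 1. Eliminate 1 elsewhere: S, T.
S has just one choice, so S = 5. So T can't be 5.
T must be 4 (only option left).

Q=1, R=3, S=5, T=4, U=2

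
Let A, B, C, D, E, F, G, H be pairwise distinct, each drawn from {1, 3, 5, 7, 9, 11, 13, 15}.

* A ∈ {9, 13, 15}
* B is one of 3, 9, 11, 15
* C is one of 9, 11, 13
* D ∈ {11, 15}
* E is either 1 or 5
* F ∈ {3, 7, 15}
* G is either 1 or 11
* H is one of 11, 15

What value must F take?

The 8 variables together cover exactly {1, 3, 5, 7, 9, 11, 13, 15} — 8 values for 8 variables — and 5 appears only in E's list, so E = 5.
Among the 7 still-open variables, 1 fits only G (and all 7 values in {1, 3, 7, 9, 11, 13, 15} must be used), so G = 1.
Among the 6 still-open variables, 7 fits only F (and all 6 values in {3, 7, 9, 11, 13, 15} must be used), so F = 7.

7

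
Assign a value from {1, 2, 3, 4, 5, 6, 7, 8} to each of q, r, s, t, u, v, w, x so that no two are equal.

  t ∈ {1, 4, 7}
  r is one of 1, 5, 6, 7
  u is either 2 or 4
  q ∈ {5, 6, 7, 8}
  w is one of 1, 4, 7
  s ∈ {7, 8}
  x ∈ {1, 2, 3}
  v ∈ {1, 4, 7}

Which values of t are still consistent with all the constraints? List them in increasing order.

1, 4, 7

The 8 variables together cover exactly {1, 2, 3, 4, 5, 6, 7, 8} — 8 values for 8 variables — and 3 appears only in x's list, so x = 3.
Among the 7 still-open variables, 2 fits only u (and all 7 values in {1, 2, 4, 5, 6, 7, 8} must be used), so u = 2.
t, v, w between them cover only {1, 4, 7} — a naked triple. Remove those values from q, r, s.
That leaves s = 8. Eliminate 8 elsewhere: q.
No further eliminations apply; t can still be any of 1, 4, 7.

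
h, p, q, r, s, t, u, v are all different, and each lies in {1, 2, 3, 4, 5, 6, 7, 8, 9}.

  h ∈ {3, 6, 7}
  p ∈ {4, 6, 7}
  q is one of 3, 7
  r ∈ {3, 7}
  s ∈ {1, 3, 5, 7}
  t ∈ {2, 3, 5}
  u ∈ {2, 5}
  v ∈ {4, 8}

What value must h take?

The 8 variables together cover exactly {1, 2, 3, 4, 5, 6, 7, 8} — 8 values for 8 variables — and 1 appears only in s's list, so s = 1.
Among the 7 still-open variables, 8 fits only v (and all 7 values in {2, 3, 4, 5, 6, 7, 8} must be used), so v = 8.
The 6 still-open variables draw from only 6 values {2, 3, 4, 5, 6, 7}, so each is used; only p can be 4, hence p = 4.
Among the 5 still-open variables, 6 fits only h (and all 5 values in {2, 3, 5, 6, 7} must be used), so h = 6.

6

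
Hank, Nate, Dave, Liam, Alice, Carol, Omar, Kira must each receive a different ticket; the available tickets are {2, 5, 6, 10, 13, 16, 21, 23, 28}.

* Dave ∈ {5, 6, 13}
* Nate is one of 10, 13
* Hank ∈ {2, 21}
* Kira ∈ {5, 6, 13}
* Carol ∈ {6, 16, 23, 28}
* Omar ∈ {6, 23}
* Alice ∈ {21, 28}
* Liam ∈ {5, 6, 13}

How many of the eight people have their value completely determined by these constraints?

Dave, Liam, Kira share exactly the 3 values {5, 6, 13}; by pigeonhole those values go to them, so strike 5, 6, 13 from Nate, Carol, Omar.
Nate's domain is down to {10}, so Nate = 10.
Omar's domain is down to {23}, so Omar = 23. So Carol can't be 23.
Determined: Nate=10, Omar=23. The other people each still have more than one consistent value. That makes 2.

2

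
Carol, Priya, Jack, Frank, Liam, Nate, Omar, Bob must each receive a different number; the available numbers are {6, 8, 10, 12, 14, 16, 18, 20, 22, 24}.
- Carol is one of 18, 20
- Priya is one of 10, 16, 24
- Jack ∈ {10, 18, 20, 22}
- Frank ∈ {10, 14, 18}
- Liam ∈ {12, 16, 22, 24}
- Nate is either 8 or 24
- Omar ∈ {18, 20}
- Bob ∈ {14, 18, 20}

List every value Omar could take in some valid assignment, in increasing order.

18, 20

The 2 variables Carol and Omar are confined to {18, 20}, which locks those values in; drop them from Jack, Frank, Bob.
Bob has just one choice, so Bob = 14. Eliminate 14 elsewhere: Frank.
Frank must be 10 (only option left). So Priya, Jack can't be 10.
Jack's domain is down to {22}, so Jack = 22. Eliminate 22 elsewhere: Liam.
No further eliminations apply; Omar can still be any of 18, 20.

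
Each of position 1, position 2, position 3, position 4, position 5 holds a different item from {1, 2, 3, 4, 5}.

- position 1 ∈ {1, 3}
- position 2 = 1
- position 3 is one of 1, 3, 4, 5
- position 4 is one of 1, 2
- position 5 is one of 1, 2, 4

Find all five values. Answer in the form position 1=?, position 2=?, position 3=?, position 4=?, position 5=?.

position 1=3, position 2=1, position 3=5, position 4=2, position 5=4

position 2's domain is down to {1}, so position 2 = 1. So position 1, position 3, position 4, position 5 can't be 1.
position 4 has just one choice, so position 4 = 2. Remove 2 from position 5.
position 5 has just one choice, so position 5 = 4. So position 3 can't be 4.
position 1's domain is down to {3}, so position 1 = 3. So position 3 can't be 3.
position 3 must be 5 (only option left).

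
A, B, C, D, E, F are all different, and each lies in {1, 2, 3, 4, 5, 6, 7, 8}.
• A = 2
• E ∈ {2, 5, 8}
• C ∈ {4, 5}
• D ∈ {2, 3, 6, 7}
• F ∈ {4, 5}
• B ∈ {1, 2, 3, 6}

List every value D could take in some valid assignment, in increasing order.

A has just one choice, so A = 2. Strike 2 from B, D, E.
The 2 variables C and F are confined to {4, 5}, which locks those values in; drop them from E.
E must be 8 (only option left).
No further eliminations apply; D can still be any of 3, 6, 7.

3, 6, 7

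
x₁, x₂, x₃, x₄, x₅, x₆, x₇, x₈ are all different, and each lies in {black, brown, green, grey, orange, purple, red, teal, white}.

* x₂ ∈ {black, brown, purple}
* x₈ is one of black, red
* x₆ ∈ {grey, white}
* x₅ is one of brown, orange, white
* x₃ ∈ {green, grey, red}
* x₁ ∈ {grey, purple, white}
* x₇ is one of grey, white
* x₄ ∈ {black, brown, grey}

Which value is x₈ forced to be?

The 8 variables together cover exactly {black, brown, green, grey, orange, purple, red, white} — 8 values for 8 variables — and green appears only in x₃'s list, so x₃ = green.
The 7 still-open variables together cover exactly {black, brown, grey, orange, purple, red, white} — 7 values for 7 variables — and orange appears only in x₅'s list, so x₅ = orange.
Among the 6 still-open variables, red fits only x₈ (and all 6 values in {black, brown, grey, purple, red, white} must be used), so x₈ = red.

red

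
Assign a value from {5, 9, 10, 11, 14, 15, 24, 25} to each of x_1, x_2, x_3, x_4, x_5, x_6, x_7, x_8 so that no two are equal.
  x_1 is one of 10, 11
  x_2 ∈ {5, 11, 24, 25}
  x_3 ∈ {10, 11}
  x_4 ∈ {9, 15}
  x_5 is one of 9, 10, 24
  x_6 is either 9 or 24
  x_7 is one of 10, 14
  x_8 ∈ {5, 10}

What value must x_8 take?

5

Among the 8 variables, 14 fits only x_7 (and all 8 values in {5, 9, 10, 11, 14, 15, 24, 25} must be used), so x_7 = 14.
Among the 7 still-open variables, 15 fits only x_4 (and all 7 values in {5, 9, 10, 11, 15, 24, 25} must be used), so x_4 = 15.
Among the 6 still-open variables, 25 fits only x_2 (and all 6 values in {5, 9, 10, 11, 24, 25} must be used), so x_2 = 25.
The 5 still-open variables draw from only 5 values {5, 9, 10, 11, 24}, so each is used; only x_8 can be 5, hence x_8 = 5.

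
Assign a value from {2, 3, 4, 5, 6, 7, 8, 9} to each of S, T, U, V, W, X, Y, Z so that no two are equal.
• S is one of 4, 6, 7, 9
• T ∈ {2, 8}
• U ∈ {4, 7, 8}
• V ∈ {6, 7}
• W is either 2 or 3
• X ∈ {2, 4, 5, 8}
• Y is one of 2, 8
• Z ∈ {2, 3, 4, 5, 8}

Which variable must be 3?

Among the 8 variables, 9 fits only S (and all 8 values in {2, 3, 4, 5, 6, 7, 8, 9} must be used), so S = 9.
The 7 still-open variables draw from only 7 values {2, 3, 4, 5, 6, 7, 8}, so each is used; only V can be 6, hence V = 6.
The 6 still-open variables draw from only 6 values {2, 3, 4, 5, 7, 8}, so each is used; only U can be 7, hence U = 7.
The 2 variables T and Y are confined to {2, 8}, which locks those values in; drop them from W, X, Z.
So 3 goes to W.

W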